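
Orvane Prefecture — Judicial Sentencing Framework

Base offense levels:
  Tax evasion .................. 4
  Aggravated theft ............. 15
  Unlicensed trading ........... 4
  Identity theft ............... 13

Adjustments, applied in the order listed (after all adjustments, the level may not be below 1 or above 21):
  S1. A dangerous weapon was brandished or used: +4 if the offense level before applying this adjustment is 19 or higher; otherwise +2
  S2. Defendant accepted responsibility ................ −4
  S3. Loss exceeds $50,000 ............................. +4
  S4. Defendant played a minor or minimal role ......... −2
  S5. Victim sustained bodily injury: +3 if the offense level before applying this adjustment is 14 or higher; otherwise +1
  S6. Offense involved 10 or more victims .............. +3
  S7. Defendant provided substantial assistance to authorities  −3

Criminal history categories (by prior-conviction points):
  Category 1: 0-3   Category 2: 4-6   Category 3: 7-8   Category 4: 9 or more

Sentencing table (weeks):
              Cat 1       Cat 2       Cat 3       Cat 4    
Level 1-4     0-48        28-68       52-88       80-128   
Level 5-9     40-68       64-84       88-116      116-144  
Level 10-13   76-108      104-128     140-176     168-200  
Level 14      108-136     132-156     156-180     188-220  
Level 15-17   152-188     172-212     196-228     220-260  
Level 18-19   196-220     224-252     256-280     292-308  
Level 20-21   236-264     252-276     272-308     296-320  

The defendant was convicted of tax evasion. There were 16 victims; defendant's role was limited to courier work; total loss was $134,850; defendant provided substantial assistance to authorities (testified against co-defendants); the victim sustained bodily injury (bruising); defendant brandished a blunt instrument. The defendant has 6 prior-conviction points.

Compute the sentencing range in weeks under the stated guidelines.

Base offense level for tax evasion: 4.
S1 applies (level before this adjustment is 4 < 19, so +2): 4 + 2 = 6.
S3 applies: 6 + 4 = 10.
S4 applies: 10 − 2 = 8.
S5 applies (level before this adjustment is 8 < 14, so +1): 8 + 1 = 9.
S6 applies: 9 + 3 = 12.
S7 applies: 12 − 3 = 9.
Final offense level: 9.
Criminal history: 6 prior points → Category 2 (4-6).
Level 9 falls in the 5-9 band.
Grid: Level 5-9 × Category 2 = 64-84 weeks.

64-84 weeks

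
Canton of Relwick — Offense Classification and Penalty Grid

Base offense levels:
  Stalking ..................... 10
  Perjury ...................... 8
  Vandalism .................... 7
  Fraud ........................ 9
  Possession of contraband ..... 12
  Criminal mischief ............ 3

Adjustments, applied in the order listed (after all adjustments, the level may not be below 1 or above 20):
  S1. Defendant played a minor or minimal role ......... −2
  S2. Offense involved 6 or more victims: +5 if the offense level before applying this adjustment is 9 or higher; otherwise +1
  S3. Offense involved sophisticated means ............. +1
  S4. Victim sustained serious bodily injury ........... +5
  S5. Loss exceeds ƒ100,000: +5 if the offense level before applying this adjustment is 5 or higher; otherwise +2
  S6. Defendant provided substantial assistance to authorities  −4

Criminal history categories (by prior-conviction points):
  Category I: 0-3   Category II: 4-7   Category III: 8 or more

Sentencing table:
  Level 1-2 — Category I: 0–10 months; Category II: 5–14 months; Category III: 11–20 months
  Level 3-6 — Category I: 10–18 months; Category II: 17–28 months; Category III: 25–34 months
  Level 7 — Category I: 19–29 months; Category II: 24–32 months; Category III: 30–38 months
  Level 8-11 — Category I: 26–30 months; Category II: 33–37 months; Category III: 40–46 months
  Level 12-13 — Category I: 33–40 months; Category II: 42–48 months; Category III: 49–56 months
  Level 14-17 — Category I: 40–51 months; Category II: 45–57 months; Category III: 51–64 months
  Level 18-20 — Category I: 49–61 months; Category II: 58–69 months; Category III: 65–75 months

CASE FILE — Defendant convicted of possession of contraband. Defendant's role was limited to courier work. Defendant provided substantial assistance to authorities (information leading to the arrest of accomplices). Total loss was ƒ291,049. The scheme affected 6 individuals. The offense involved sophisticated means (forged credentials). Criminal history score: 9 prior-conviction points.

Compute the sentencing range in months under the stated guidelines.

Base offense level for possession of contraband: 12.
S1 applies: 12 − 2 = 10.
S2 applies (level before this adjustment is 10 ≥ 9, so +5): 10 + 5 = 15.
S3 applies: 15 + 1 = 16.
S4 does not apply.
S5 applies (level before this adjustment is 16 ≥ 5, so +5): 16 + 5 = 21.
S6 applies: 21 − 4 = 17.
Final offense level: 17.
Criminal history: 9 prior points → Category III (8+).
Level 17 falls in the 14-17 band.
Grid: Level 14-17 × Category III = 51-64 months.

51-64 months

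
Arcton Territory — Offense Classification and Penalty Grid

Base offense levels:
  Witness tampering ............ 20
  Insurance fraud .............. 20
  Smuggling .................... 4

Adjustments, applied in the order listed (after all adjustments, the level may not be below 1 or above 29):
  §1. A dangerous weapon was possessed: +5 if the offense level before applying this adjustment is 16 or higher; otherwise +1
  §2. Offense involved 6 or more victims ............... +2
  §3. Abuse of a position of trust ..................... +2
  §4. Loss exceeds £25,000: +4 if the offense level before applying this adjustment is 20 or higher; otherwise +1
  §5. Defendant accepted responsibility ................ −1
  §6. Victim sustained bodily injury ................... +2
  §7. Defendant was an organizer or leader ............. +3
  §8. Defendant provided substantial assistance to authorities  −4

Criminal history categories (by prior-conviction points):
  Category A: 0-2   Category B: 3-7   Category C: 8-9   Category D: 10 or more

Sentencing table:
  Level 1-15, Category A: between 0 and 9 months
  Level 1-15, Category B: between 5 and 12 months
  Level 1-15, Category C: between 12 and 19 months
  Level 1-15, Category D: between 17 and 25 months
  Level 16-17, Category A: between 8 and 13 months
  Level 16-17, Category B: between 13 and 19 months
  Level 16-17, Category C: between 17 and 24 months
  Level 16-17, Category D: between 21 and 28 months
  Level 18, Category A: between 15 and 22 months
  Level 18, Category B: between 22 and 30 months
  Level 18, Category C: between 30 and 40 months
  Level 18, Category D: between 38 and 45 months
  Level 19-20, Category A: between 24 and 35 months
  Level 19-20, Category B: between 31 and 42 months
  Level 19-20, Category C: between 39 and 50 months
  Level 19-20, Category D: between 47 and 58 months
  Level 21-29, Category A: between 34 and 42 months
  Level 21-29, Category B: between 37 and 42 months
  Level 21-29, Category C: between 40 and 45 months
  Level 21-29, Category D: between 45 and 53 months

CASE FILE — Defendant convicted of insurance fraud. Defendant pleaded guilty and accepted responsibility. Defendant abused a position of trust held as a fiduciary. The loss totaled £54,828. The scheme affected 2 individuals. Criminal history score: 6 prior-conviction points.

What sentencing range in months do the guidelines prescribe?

37-42 months

Base offense level for insurance fraud: 20.
§1 does not apply.
§2 does not apply.
§3 applies: 20 + 2 = 22.
§4 applies (level before this adjustment is 22 ≥ 20, so +4): 22 + 4 = 26.
§5 applies: 26 − 1 = 25.
§6 does not apply.
§7 does not apply.
Final offense level: 25.
Criminal history: 6 prior points → Category B (3-7).
Level 25 falls in the 21-29 band.
Grid: Level 21-29 × Category B = 37-42 months.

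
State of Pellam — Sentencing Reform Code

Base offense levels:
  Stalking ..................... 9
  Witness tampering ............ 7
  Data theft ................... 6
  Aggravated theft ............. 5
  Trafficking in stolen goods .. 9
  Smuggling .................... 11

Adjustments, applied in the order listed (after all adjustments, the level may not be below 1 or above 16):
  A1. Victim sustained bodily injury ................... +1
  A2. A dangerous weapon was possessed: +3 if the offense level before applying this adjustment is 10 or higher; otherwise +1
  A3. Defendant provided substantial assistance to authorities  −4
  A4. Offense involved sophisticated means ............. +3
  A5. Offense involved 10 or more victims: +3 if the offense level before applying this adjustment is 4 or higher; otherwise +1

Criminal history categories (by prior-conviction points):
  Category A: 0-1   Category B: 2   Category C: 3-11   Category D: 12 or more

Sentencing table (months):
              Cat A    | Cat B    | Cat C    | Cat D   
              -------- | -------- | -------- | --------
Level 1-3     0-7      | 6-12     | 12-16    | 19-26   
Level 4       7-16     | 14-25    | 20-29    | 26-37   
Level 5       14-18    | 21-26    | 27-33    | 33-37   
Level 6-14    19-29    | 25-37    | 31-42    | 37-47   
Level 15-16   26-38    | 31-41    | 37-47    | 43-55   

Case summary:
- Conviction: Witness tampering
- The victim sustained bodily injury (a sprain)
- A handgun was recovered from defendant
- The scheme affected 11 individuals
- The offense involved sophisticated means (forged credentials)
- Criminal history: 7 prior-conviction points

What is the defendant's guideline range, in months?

Base offense level for witness tampering: 7.
A1 applies: 7 + 1 = 8.
A2 applies (level before this adjustment is 8 < 10, so +1): 8 + 1 = 9.
A4 applies: 9 + 3 = 12.
A5 applies (level before this adjustment is 12 ≥ 4, so +3): 12 + 3 = 15.
Final offense level: 15.
Criminal history: 7 prior points → Category C (3-11).
Level 15 falls in the 15-16 band.
Grid: Level 15-16 × Category C = 37-47 months.

37-47 months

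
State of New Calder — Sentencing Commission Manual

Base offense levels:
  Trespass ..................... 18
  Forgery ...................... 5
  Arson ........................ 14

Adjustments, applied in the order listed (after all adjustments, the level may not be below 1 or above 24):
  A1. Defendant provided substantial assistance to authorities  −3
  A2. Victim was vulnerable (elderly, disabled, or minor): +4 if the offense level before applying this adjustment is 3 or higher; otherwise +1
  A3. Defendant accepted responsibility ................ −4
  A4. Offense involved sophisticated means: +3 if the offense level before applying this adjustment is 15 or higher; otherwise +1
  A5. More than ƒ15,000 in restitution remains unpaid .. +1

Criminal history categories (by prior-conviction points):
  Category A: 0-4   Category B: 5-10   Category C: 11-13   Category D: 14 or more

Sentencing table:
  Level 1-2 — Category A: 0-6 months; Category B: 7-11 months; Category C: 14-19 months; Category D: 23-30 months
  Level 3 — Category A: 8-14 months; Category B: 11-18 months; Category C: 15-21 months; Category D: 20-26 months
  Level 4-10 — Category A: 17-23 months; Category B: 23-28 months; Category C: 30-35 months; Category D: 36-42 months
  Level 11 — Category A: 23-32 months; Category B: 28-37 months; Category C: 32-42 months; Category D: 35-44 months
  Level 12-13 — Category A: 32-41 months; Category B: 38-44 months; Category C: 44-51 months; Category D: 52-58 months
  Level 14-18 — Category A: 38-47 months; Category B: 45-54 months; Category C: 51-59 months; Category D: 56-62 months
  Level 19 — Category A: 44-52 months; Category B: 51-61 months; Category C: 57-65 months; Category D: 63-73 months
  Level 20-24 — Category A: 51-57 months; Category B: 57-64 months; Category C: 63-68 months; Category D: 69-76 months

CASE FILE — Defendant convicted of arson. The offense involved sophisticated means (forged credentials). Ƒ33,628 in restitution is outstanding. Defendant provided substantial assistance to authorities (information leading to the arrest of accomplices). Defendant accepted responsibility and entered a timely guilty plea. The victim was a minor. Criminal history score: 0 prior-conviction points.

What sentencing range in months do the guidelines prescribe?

32-41 months

Base offense level for arson: 14.
A1 applies: 14 − 3 = 11.
A2 applies (level before this adjustment is 11 ≥ 3, so +4): 11 + 4 = 15.
A3 applies: 15 − 4 = 11.
A4 applies (level before this adjustment is 11 < 15, so +1): 11 + 1 = 12.
A5 applies: 12 + 1 = 13.
Final offense level: 13.
Criminal history: 0 prior points → Category A (0-4).
Level 13 falls in the 12-13 band.
Grid: Level 12-13 × Category A = 32-41 months.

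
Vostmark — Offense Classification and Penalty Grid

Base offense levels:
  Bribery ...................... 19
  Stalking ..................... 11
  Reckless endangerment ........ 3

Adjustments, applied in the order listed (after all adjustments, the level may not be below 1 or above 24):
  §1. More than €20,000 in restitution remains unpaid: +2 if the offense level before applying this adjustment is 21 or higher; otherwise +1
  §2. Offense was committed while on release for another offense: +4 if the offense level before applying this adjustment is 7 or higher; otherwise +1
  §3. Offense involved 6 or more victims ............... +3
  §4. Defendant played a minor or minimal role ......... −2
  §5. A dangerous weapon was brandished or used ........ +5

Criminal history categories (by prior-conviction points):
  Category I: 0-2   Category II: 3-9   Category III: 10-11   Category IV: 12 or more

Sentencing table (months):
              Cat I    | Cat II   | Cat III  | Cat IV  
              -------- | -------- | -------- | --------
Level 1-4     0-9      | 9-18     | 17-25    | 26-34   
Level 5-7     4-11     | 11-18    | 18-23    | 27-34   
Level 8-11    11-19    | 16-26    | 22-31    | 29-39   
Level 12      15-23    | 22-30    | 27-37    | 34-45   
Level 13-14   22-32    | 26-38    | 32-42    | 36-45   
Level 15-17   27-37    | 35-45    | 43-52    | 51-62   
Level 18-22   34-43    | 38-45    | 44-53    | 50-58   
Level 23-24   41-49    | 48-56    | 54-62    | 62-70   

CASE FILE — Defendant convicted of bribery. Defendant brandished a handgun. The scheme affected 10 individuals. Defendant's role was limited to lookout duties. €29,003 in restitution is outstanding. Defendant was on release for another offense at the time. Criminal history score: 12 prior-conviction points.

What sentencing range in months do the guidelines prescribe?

62-70 months

Base offense level for bribery: 19.
§1 applies (level before this adjustment is 19 < 21, so +1): 19 + 1 = 20.
§2 applies (level before this adjustment is 20 ≥ 7, so +4): 20 + 4 = 24.
§3 applies: 24 + 3 = 27.
§4 applies: 27 − 2 = 25.
§5 applies: 25 + 5 = 30.
Level 30 exceeds the maximum of 24; capped at 24.
Final offense level: 24.
Criminal history: 12 prior points → Category IV (12+).
Level 24 falls in the 23-24 band.
Grid: Level 23-24 × Category IV = 62-70 months.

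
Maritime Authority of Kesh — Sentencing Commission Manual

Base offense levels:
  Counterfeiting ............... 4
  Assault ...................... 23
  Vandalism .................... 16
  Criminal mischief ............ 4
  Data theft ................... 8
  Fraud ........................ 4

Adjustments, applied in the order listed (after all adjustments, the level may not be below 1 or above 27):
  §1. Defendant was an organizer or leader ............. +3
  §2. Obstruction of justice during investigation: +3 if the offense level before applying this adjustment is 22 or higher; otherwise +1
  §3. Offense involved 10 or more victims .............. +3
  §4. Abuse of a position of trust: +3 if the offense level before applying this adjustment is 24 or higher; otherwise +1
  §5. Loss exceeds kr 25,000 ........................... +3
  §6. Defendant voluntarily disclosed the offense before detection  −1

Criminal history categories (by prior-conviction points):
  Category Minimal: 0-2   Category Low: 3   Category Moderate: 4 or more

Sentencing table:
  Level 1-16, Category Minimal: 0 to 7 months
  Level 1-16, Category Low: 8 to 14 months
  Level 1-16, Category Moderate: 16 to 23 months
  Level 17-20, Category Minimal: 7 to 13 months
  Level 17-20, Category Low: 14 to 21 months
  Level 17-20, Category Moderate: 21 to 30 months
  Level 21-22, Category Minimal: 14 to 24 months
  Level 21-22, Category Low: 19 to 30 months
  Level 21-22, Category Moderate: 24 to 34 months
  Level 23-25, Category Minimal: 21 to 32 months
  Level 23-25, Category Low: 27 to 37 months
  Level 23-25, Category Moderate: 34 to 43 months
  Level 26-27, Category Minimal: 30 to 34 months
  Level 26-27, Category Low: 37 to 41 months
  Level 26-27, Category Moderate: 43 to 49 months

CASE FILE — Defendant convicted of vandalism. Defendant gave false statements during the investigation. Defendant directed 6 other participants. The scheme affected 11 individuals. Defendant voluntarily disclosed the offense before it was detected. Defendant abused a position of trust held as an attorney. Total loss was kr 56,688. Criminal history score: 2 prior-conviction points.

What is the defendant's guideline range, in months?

30-34 months

Base offense level for vandalism: 16.
§1 applies: 16 + 3 = 19.
§2 applies (level before this adjustment is 19 < 22, so +1): 19 + 1 = 20.
§3 applies: 20 + 3 = 23.
§4 applies (level before this adjustment is 23 < 24, so +1): 23 + 1 = 24.
§5 applies: 24 + 3 = 27.
§6 applies: 27 − 1 = 26.
Final offense level: 26.
Criminal history: 2 prior points → Category Minimal (0-2).
Level 26 falls in the 26-27 band.
Grid: Level 26-27 × Category Minimal = 30-34 months.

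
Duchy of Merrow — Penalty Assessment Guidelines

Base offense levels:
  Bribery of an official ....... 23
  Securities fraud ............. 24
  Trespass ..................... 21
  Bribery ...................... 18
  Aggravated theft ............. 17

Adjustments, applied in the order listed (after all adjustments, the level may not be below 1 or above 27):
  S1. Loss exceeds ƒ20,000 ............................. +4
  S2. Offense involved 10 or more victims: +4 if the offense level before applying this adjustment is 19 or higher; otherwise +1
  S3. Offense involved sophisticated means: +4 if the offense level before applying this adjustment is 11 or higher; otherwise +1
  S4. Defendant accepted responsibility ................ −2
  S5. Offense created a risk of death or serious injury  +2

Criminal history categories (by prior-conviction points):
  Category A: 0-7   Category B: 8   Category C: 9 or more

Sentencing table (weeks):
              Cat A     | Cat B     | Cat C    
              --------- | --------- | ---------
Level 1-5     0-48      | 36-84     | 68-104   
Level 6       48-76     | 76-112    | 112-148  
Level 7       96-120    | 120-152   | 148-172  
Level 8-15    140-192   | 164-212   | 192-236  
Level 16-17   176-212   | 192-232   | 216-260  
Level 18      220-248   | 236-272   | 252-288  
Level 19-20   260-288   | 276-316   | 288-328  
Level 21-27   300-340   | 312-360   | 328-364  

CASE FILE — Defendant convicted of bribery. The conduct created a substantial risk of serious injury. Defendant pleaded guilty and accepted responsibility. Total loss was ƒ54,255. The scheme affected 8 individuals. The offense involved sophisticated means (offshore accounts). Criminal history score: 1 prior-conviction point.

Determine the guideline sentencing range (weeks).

300-340 weeks

Base offense level for bribery: 18.
S1 applies: 18 + 4 = 22.
S2 does not apply.
S3 applies (level before this adjustment is 22 ≥ 11, so +4): 22 + 4 = 26.
S4 applies: 26 − 2 = 24.
S5 applies: 24 + 2 = 26.
Final offense level: 26.
Criminal history: 1 prior point → Category A (0-7).
Level 26 falls in the 21-27 band.
Grid: Level 21-27 × Category A = 300-340 weeks.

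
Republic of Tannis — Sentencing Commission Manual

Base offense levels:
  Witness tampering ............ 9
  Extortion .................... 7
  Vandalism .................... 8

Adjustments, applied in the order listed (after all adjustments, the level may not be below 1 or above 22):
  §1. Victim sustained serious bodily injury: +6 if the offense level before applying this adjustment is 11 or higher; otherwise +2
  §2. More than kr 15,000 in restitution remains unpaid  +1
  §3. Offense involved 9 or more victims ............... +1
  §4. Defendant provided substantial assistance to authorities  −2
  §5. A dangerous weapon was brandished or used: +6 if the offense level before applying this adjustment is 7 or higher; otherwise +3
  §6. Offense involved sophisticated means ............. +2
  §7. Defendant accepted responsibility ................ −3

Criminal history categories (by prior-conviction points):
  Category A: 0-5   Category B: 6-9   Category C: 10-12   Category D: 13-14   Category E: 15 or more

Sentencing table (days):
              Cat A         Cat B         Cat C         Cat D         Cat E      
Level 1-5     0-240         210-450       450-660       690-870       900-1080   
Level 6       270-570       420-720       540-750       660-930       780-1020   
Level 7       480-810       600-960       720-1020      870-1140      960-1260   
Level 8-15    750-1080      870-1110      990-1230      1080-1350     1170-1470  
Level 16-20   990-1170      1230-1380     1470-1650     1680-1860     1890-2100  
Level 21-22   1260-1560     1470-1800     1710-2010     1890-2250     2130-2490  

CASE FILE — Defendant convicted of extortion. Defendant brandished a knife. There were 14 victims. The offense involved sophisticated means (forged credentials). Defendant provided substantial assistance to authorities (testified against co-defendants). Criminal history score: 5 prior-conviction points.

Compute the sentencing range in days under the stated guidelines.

750-1080 days

Base offense level for extortion: 7.
§1 does not apply.
§3 applies: 7 + 1 = 8.
§4 applies: 8 − 2 = 6.
§5 applies (level before this adjustment is 6 < 7, so +3): 6 + 3 = 9.
§6 applies: 9 + 2 = 11.
Final offense level: 11.
Criminal history: 5 prior points → Category A (0-5).
Level 11 falls in the 8-15 band.
Grid: Level 8-15 × Category A = 750-1080 days.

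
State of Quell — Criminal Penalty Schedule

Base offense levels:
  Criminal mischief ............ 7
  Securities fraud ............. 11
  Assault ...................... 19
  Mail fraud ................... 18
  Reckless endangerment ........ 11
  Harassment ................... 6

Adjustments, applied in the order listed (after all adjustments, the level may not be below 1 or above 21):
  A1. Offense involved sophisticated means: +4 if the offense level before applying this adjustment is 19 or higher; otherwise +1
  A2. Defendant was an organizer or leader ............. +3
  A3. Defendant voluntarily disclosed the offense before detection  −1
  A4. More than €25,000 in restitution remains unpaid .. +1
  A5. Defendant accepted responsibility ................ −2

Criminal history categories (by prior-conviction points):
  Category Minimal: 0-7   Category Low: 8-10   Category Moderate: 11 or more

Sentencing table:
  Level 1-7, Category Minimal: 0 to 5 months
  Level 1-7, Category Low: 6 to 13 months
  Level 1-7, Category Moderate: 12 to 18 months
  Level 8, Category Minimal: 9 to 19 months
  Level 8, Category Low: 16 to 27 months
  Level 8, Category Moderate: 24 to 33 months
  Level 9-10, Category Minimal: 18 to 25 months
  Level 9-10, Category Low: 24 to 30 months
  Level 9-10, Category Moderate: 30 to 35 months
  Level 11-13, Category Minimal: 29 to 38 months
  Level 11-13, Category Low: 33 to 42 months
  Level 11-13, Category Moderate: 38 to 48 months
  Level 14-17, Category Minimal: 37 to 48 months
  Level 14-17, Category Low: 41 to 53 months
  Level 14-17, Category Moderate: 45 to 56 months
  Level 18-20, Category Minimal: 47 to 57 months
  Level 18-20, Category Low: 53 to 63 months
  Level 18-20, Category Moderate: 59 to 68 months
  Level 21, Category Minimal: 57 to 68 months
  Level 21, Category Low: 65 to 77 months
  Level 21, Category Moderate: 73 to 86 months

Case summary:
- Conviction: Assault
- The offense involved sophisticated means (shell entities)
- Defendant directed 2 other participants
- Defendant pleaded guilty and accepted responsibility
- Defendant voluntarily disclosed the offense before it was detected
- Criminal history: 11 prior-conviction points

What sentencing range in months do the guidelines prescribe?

Base offense level for assault: 19.
A1 applies (level before this adjustment is 19 ≥ 19, so +4): 19 + 4 = 23.
A2 applies: 23 + 3 = 26.
A3 applies: 26 − 1 = 25.
A4 does not apply.
A5 applies: 25 − 2 = 23.
Level 23 exceeds the maximum of 21; capped at 21.
Final offense level: 21.
Criminal history: 11 prior points → Category Moderate (11+).
Level 21 falls in the 21 band.
Grid: Level 21 × Category Moderate = 73-86 months.

73-86 months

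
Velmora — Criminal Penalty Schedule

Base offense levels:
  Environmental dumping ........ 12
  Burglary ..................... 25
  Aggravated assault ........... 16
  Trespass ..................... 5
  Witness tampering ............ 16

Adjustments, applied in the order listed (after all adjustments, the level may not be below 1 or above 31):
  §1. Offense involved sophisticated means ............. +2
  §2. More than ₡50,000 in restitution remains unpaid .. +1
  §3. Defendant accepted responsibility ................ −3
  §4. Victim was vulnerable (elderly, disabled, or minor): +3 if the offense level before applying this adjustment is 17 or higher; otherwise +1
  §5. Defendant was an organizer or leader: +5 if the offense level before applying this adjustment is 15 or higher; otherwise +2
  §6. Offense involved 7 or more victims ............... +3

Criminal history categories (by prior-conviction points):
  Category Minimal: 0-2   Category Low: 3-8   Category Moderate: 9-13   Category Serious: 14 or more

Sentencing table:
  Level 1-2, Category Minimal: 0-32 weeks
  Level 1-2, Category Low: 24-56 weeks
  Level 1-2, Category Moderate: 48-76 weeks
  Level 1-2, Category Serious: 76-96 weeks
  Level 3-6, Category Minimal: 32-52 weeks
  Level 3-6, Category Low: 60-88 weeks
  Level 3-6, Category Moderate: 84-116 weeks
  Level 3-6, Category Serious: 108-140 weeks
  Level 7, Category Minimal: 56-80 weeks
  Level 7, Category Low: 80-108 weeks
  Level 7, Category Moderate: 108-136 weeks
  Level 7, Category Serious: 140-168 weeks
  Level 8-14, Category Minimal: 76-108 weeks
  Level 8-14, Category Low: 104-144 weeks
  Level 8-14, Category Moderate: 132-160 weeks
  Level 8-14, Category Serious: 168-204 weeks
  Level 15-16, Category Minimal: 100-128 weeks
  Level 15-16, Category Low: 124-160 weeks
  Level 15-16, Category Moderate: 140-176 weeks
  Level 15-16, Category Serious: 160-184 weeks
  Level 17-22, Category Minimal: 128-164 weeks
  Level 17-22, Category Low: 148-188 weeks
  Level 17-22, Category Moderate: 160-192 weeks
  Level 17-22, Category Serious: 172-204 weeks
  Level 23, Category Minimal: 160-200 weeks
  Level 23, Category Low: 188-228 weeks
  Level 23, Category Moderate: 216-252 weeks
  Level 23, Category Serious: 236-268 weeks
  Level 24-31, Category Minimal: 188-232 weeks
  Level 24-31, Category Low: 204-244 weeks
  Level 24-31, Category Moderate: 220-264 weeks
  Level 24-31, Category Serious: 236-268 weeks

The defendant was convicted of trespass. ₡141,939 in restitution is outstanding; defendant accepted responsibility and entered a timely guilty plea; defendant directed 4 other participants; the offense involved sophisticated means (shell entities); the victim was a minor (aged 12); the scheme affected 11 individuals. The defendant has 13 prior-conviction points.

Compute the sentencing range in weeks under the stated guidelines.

Base offense level for trespass: 5.
§1 applies: 5 + 2 = 7.
§2 applies: 7 + 1 = 8.
§3 applies: 8 − 3 = 5.
§4 applies (level before this adjustment is 5 < 17, so +1): 5 + 1 = 6.
§5 applies (level before this adjustment is 6 < 15, so +2): 6 + 2 = 8.
§6 applies: 8 + 3 = 11.
Final offense level: 11.
Criminal history: 13 prior points → Category Moderate (9-13).
Level 11 falls in the 8-14 band.
Grid: Level 8-14 × Category Moderate = 132-160 weeks.

132-160 weeks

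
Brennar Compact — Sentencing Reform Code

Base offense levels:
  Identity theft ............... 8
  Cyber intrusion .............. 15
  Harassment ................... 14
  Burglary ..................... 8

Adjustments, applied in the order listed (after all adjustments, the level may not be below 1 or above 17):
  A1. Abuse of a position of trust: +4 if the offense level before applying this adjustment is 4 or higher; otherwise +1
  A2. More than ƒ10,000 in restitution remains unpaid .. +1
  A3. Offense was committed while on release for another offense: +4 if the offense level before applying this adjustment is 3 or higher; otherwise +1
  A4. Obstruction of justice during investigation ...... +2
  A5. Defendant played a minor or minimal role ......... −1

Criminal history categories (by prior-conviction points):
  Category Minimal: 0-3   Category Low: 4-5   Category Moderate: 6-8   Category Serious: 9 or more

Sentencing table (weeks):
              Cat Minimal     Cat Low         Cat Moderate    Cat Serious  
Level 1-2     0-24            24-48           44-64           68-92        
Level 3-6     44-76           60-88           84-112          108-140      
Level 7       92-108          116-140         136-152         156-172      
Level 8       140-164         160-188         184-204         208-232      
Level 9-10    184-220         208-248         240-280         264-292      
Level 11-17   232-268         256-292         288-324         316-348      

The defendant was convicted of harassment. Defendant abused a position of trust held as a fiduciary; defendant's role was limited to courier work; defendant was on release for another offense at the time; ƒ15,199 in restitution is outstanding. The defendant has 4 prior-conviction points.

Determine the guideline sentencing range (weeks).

256-292 weeks

Base offense level for harassment: 14.
A1 applies (level before this adjustment is 14 ≥ 4, so +4): 14 + 4 = 18.
A2 applies: 18 + 1 = 19.
A3 applies (level before this adjustment is 19 ≥ 3, so +4): 19 + 4 = 23.
A4 does not apply.
A5 applies: 23 − 1 = 22.
Level 22 exceeds the maximum of 17; capped at 17.
Final offense level: 17.
Criminal history: 4 prior points → Category Low (4-5).
Level 17 falls in the 11-17 band.
Grid: Level 11-17 × Category Low = 256-292 weeks.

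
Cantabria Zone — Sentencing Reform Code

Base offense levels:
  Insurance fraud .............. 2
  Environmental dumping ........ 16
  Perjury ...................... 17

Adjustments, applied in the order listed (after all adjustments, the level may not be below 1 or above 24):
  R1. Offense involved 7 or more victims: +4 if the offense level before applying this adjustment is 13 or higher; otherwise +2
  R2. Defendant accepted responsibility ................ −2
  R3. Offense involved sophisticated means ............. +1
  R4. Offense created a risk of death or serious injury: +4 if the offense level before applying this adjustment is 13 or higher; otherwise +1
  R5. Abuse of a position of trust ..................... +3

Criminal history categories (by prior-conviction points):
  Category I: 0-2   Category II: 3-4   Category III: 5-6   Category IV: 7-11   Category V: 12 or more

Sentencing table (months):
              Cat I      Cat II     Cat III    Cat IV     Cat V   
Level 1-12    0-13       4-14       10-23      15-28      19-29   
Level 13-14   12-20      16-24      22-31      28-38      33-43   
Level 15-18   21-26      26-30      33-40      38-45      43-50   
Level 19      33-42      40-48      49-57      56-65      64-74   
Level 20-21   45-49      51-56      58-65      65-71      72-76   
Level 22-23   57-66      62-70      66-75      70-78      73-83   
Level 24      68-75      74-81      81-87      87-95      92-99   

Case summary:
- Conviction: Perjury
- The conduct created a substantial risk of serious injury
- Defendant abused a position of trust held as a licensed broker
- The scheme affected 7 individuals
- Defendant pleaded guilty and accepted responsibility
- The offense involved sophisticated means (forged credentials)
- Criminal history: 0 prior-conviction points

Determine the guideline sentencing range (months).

Base offense level for perjury: 17.
R1 applies (level before this adjustment is 17 ≥ 13, so +4): 17 + 4 = 21.
R2 applies: 21 − 2 = 19.
R3 applies: 19 + 1 = 20.
R4 applies (level before this adjustment is 20 ≥ 13, so +4): 20 + 4 = 24.
R5 applies: 24 + 3 = 27.
Level 27 exceeds the maximum of 24; capped at 24.
Final offense level: 24.
Criminal history: 0 prior points → Category I (0-2).
Level 24 falls in the 24 band.
Grid: Level 24 × Category I = 68-75 months.

68-75 months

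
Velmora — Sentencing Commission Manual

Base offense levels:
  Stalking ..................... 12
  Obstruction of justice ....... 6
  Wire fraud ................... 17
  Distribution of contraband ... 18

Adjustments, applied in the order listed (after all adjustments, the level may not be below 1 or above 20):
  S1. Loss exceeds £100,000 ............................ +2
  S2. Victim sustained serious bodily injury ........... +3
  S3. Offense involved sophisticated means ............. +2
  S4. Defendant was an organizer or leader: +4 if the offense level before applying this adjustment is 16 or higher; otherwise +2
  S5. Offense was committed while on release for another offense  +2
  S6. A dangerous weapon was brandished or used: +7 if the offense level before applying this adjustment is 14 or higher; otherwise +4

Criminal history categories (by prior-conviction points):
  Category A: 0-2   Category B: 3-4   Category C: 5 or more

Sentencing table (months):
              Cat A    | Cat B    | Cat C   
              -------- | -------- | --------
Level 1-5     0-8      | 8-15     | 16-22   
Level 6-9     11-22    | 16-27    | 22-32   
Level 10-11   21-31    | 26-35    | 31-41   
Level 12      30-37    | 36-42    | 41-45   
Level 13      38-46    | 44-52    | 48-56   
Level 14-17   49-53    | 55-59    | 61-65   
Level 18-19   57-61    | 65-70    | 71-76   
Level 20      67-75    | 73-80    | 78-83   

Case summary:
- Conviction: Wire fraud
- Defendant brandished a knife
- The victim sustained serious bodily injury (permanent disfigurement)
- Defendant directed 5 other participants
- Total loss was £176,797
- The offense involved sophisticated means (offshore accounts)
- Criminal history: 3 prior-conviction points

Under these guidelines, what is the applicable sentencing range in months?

Base offense level for wire fraud: 17.
S1 applies: 17 + 2 = 19.
S2 applies: 19 + 3 = 22.
S3 applies: 22 + 2 = 24.
S4 applies (level before this adjustment is 24 ≥ 16, so +4): 24 + 4 = 28.
S5 does not apply.
S6 applies (level before this adjustment is 28 ≥ 14, so +7): 28 + 7 = 35.
Level 35 exceeds the maximum of 20; capped at 20.
Final offense level: 20.
Criminal history: 3 prior points → Category B (3-4).
Level 20 falls in the 20 band.
Grid: Level 20 × Category B = 73-80 months.

73-80 months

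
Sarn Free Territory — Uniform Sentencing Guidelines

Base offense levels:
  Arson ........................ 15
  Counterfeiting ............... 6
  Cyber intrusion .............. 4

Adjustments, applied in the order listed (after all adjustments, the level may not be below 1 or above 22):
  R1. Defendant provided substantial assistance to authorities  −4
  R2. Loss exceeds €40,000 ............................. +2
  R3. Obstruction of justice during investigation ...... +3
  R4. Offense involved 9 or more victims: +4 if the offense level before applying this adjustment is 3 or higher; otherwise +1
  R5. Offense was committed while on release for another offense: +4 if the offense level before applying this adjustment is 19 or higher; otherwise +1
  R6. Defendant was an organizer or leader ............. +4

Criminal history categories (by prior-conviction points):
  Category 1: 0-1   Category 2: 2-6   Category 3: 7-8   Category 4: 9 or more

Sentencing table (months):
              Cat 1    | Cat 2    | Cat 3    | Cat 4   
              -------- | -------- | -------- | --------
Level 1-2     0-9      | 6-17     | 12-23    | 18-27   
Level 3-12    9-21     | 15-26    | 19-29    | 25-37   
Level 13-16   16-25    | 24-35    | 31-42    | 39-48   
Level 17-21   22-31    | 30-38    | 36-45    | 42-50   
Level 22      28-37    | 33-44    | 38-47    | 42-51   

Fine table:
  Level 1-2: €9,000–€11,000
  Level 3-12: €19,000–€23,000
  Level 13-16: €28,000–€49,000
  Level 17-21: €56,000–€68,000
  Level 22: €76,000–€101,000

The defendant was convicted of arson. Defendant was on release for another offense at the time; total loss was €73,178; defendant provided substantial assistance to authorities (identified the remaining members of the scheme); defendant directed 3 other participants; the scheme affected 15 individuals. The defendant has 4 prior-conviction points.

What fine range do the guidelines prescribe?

€76,000–€101,000

Base offense level for arson: 15.
R1 applies: 15 − 4 = 11.
R2 applies: 11 + 2 = 13.
R3 does not apply.
R4 applies (level before this adjustment is 13 ≥ 3, so +4): 13 + 4 = 17.
R5 applies (level before this adjustment is 17 < 19, so +1): 17 + 1 = 18.
R6 applies: 18 + 4 = 22.
Final offense level: 22.
Level 22 falls in the 22 band.
Fine table: Level 22 → €76,000–€101,000.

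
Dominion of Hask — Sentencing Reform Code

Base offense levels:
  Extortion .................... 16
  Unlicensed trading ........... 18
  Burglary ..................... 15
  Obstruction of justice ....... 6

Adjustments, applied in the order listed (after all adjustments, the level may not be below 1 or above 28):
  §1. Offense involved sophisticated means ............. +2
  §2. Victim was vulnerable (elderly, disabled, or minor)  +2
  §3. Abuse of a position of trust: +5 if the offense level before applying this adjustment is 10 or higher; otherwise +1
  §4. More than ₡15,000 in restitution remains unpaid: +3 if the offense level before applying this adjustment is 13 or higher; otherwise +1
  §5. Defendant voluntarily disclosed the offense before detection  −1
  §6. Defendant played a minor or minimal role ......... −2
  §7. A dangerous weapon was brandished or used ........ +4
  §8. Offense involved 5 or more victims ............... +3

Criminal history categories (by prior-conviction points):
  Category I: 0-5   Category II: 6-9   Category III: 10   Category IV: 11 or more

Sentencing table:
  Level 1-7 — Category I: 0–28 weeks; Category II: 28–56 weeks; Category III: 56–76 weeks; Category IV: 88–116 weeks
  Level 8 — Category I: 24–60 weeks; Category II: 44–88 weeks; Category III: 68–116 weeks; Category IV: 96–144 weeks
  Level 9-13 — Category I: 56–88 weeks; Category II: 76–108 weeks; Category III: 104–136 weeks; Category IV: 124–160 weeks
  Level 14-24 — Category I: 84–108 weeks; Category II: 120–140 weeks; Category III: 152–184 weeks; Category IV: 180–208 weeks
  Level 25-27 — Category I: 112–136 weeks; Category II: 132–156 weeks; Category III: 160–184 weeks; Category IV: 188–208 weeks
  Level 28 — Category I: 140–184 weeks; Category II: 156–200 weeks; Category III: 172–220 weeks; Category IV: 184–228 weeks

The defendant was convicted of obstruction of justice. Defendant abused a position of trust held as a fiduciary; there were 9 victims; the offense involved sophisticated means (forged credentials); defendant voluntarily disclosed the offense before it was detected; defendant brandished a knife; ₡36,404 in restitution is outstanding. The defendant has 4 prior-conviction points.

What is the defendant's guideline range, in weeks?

84-108 weeks

Base offense level for obstruction of justice: 6.
§1 applies: 6 + 2 = 8.
§2 does not apply.
§3 applies (level before this adjustment is 8 < 10, so +1): 8 + 1 = 9.
§4 applies (level before this adjustment is 9 < 13, so +1): 9 + 1 = 10.
§5 applies: 10 − 1 = 9.
§7 applies: 9 + 4 = 13.
§8 applies: 13 + 3 = 16.
Final offense level: 16.
Criminal history: 4 prior points → Category I (0-5).
Level 16 falls in the 14-24 band.
Grid: Level 14-24 × Category I = 84-108 weeks.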